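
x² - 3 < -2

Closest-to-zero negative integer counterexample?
Testing negative integers from -1 downward:
x = -1: LHS = (-1)² - 3 = -2; -2 < -2 — FAILS  ← closest negative counterexample to 0

Answer: x = -1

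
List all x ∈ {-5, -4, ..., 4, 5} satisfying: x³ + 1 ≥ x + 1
Holds for: {-1, 0, 1, 2, 3, 4, 5}
Fails for: {-5, -4, -3, -2}

Answer: {-1, 0, 1, 2, 3, 4, 5}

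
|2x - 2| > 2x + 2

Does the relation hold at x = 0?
x = 0: LHS = |2·0 - 2| = |-2| = 2, RHS = 2·0 + 2 = 2; 2 > 2 — FAILS

The relation fails at x = 0, so x = 0 is a counterexample.

Answer: No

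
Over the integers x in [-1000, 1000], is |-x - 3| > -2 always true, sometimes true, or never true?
An absolute value is never negative, so the left side is ≥ 0 for every x, while the right side is -2. Tightest case in [-1000, 1000] is x = -3:
x = -3: LHS = |-(-3) - 3| = |0| = 0; 0 > -2 — holds
Hence LHS − RHS is never zero or negative, i.e. LHS > RHS throughout, so the relation holds for every integer in [-1000, 1000].

No counterexample exists.

Answer: Always true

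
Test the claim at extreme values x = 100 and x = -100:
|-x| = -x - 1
x = 100: LHS = |-100| = 100, RHS = -100 - 1 = -101; 100 = -101 — FAILS
x = -100: LHS = |-(-100)| = |100| = 100, RHS = -(-100) - 1 = 99; 100 = 99 — FAILS

Answer: No, fails for both x = 100 and x = -100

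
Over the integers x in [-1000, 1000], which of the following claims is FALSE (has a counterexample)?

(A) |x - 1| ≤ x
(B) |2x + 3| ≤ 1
(A) x = 0: LHS = |0 - 1| = |-1| = 1; 1 ≤ 0 — FAILS
(B) x = 0: LHS = |2·0 + 3| = |3| = 3; 3 ≤ 1 — FAILS

Answer: Both A and B are false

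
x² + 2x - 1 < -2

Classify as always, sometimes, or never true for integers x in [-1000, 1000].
Over all integers in [-1000, 1000], LHS − RHS is smallest at x = -1, where it equals 0:
x = -1: LHS = (-1)² + 2·(-1) - 1 = -2; -2 < -2 — FAILS
At the ends of the range:
x = -1000: LHS = (-1000)² + 2·(-1000) - 1 = 997999; 997999 < -2 — FAILS
x = 1000: LHS = 1000² + 2·1000 - 1 = 1001999; 1001999 < -2 — FAILS
Hence LHS − RHS is never negative, i.e. LHS ≥ RHS throughout, so the claimed relation (<) fails for every integer in [-1000, 1000].

No integer in the range satisfies it.

Answer: Never true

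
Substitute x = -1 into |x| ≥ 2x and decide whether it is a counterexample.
Substitute x = -1 into the relation:
x = -1: LHS = |-1| = 1, RHS = 2·(-1) = -2; 1 ≥ -2 — holds

The claim holds here, so x = -1 is not a counterexample. (A counterexample exists elsewhere, e.g. x = 1.)

Answer: No, x = -1 is not a counterexample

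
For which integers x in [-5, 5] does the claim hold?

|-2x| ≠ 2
Holds for: {-5, -4, -3, -2, 0, 2, 3, 4, 5}
Fails for: {-1, 1}

Answer: {-5, -4, -3, -2, 0, 2, 3, 4, 5}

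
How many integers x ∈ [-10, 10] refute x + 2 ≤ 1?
Counterexamples in [-10, 10]: {0, 1, 2, 3, 4, 5, 6, 7, 8, 9, 10}.

Counting them gives 11 values.

Answer: 11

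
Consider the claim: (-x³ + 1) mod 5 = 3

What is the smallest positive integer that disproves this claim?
Testing positive integers:
x = 1: LHS = (-1³ + 1) mod 5 = 0 mod 5 = 0; 0 = 3 — FAILS  ← smallest positive counterexample

Answer: x = 1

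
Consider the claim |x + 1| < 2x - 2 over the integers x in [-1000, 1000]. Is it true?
The claim fails at x = 0:
x = 0: LHS = |0 + 1| = |1| = 1, RHS = 2·0 - 2 = -2; 1 < -2 — FAILS

Because a single integer refutes it, the statement is false.

Answer: False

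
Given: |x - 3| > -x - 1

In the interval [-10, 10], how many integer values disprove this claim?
Over all integers in [-10, 10], LHS − RHS is smallest at x = 0, where it equals 4:
x = 0: LHS = |0 - 3| = |-3| = 3, RHS = -0 - 1 = -1; 3 > -1 — holds
At the ends of the range:
x = -10: LHS = |(-10) - 3| = |-13| = 13, RHS = -(-10) - 1 = 9; 13 > 9 — holds
x = 10: LHS = |10 - 3| = |7| = 7, RHS = -10 - 1 = -11; 7 > -11 — holds
Hence LHS − RHS is never zero or negative, i.e. LHS > RHS throughout, so the relation holds for every integer in [-10, 10].

No counterexample appears in that range.

Answer: 0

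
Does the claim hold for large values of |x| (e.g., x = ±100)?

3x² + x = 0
x = 100: LHS = 3·100² + 100 = 30100; 30100 = 0 — FAILS
x = -100: LHS = 3·(-100)² + (-100) = 29900; 29900 = 0 — FAILS

Answer: No, fails for both x = 100 and x = -100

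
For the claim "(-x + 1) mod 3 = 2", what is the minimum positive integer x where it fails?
Testing positive integers:
x = 1: LHS = (-1 + 1) mod 3 = 0 mod 3 = 0; 0 = 2 — FAILS  ← smallest positive counterexample

Answer: x = 1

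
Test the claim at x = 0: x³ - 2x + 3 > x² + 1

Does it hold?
x = 0: LHS = 0³ - 2·0 + 3 = 3, RHS = 0² + 1 = 1; 3 > 1 — holds

The relation is satisfied at x = 0.

Answer: Yes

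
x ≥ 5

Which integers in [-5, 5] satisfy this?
Holds for: {5}
Fails for: {-5, -4, -3, -2, -1, 0, 1, 2, 3, 4}

Answer: {5}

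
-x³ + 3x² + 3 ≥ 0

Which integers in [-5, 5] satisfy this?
Holds for: {-5, -4, -3, -2, -1, 0, 1, 2, 3}
Fails for: {4, 5}

Answer: {-5, -4, -3, -2, -1, 0, 1, 2, 3}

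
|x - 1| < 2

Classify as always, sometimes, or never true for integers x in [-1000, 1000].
Holds at x = 0: LHS = |0 - 1| = |-1| = 1; 1 < 2 — holds
Fails at x = -1: LHS = |(-1) - 1| = |-2| = 2; 2 < 2 — FAILS
It is satisfied by some integers in the range but not all.

Answer: Sometimes true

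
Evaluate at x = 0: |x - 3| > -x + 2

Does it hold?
x = 0: LHS = |0 - 3| = |-3| = 3, RHS = -0 + 2 = 2; 3 > 2 — holds

The relation is satisfied at x = 0.

Answer: Yes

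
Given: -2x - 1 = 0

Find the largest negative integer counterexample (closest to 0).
Testing negative integers from -1 downward:
x = -1: LHS = -2·(-1) - 1 = 1; 1 = 0 — FAILS  ← closest negative counterexample to 0

Answer: x = -1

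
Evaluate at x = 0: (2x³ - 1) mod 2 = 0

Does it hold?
x = 0: LHS = (2·0³ - 1) mod 2 = (-1) mod 2 = 1; 1 = 0 — FAILS

The relation fails at x = 0, so x = 0 is a counterexample.

Answer: No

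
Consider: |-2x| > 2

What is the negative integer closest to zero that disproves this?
Testing negative integers from -1 downward:
x = -1: LHS = |-2·(-1)| = |2| = 2; 2 > 2 — FAILS  ← closest negative counterexample to 0

Answer: x = -1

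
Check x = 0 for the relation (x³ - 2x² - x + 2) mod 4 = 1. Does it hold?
x = 0: LHS = (0³ - 2·0² - 0 + 2) mod 4 = 2 mod 4 = 2; 2 = 1 — FAILS

The relation fails at x = 0, so x = 0 is a counterexample.

Answer: No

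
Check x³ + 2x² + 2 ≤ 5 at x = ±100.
x = 100: LHS = 100³ + 2·100² + 2 = 1020002; 1020002 ≤ 5 — FAILS
x = -100: LHS = (-100)³ + 2·(-100)² + 2 = -979998; -979998 ≤ 5 — holds

Answer: Partially: fails for x = 100, holds for x = -100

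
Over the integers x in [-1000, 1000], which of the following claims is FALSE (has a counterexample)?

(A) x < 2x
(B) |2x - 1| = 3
(A) x = 0: RHS = 2·0 = 0; 0 < 0 — FAILS
(B) x = 0: LHS = |2·0 - 1| = |-1| = 1; 1 = 3 — FAILS

Answer: Both A and B are false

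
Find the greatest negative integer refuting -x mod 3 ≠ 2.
Testing negative integers from -1 downward:
x = -1: LHS = (-(-1)) mod 3 = 1 mod 3 = 1; 1 ≠ 2 — holds
x = -2: LHS = (-(-2)) mod 3 = 2 mod 3 = 2; 2 ≠ 2 — FAILS  ← closest negative counterexample to 0

Answer: x = -2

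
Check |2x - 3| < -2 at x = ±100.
x = 100: LHS = |2·100 - 3| = |197| = 197; 197 < -2 — FAILS
x = -100: LHS = |2·(-100) - 3| = |-203| = 203; 203 < -2 — FAILS

Answer: No, fails for both x = 100 and x = -100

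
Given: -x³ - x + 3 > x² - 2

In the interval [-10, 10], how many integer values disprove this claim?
Counterexamples in [-10, 10]: {2, 3, 4, 5, 6, 7, 8, 9, 10}.

Counting them gives 9 values.

Answer: 9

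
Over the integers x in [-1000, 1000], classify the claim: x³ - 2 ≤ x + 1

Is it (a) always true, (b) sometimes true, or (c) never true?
Holds at x = 0: LHS = 0³ - 2 = -2, RHS = 0 + 1 = 1; -2 ≤ 1 — holds
Fails at x = 2: LHS = 2³ - 2 = 6, RHS = 2 + 1 = 3; 6 ≤ 3 — FAILS
It is satisfied by some integers in the range but not all.

Answer: Sometimes true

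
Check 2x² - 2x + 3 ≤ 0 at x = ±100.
x = 100: LHS = 2·100² - 2·100 + 3 = 19803; 19803 ≤ 0 — FAILS
x = -100: LHS = 2·(-100)² - 2·(-100) + 3 = 20203; 20203 ≤ 0 — FAILS

Answer: No, fails for both x = 100 and x = -100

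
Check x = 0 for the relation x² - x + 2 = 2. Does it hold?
x = 0: LHS = 0² - 0 + 2 = 2; 2 = 2 — holds

The relation is satisfied at x = 0.

Answer: Yes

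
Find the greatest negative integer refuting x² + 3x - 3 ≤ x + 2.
Testing negative integers from -1 downward:
x = -1: LHS = (-1)² + 3·(-1) - 3 = -5, RHS = (-1) + 2 = 1; -5 ≤ 1 — holds
x = -2: LHS = (-2)² + 3·(-2) - 3 = -5, RHS = (-2) + 2 = 0; -5 ≤ 0 — holds
x = -3: LHS = (-3)² + 3·(-3) - 3 = -3, RHS = (-3) + 2 = -1; -3 ≤ -1 — holds
x = -4: LHS = (-4)² + 3·(-4) - 3 = 1, RHS = (-4) + 2 = -2; 1 ≤ -2 — FAILS  ← closest negative counterexample to 0

Answer: x = -4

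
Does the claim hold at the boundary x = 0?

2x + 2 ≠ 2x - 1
x = 0: LHS = 2·0 + 2 = 2, RHS = 2·0 - 1 = -1; 2 ≠ -1 — holds

The relation is satisfied at x = 0.

Answer: Yes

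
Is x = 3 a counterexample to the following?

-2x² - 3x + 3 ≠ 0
Substitute x = 3 into the relation:
x = 3: LHS = -2·3² - 3·3 + 3 = -24; -24 ≠ 0 — holds

The relation holds at x = 3, so it is not a counterexample.

Answer: No, x = 3 is not a counterexample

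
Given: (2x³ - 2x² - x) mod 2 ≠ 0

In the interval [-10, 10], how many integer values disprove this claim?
Counterexamples in [-10, 10]: {-10, -8, -6, -4, -2, 0, 2, 4, 6, 8, 10}.

Counting them gives 11 values.

Answer: 11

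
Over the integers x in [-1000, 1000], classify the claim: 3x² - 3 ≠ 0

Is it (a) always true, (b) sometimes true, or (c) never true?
Holds at x = 0: LHS = 3·0² - 3 = -3; -3 ≠ 0 — holds
Fails at x = 1: LHS = 3·1² - 3 = 0; 0 ≠ 0 — FAILS
It is satisfied by some integers in the range but not all.

Answer: Sometimes true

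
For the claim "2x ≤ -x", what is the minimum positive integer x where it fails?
Testing positive integers:
x = 1: LHS = 2·1 = 2; 2 ≤ -1 — FAILS  ← smallest positive counterexample

Answer: x = 1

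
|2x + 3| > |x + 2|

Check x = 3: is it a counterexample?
Substitute x = 3 into the relation:
x = 3: LHS = |2·3 + 3| = |9| = 9, RHS = |3 + 2| = |5| = 5; 9 > 5 — holds

The claim holds here, so x = 3 is not a counterexample. (A counterexample exists elsewhere, e.g. x = -1.)

Answer: No, x = 3 is not a counterexample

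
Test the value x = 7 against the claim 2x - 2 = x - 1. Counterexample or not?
Substitute x = 7 into the relation:
x = 7: LHS = 2·7 - 2 = 12, RHS = 7 - 1 = 6; 12 = 6 — FAILS

Since the claim fails at x = 7, this value is a counterexample.

Answer: Yes, x = 7 is a counterexample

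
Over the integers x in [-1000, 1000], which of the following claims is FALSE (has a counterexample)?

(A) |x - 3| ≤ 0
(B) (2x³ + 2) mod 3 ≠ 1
(A) x = 0: LHS = |0 - 3| = |-3| = 3; 3 ≤ 0 — FAILS
(B) x = 1: LHS = (2·1³ + 2) mod 3 = 4 mod 3 = 1; 1 ≠ 1 — FAILS

Answer: Both A and B are false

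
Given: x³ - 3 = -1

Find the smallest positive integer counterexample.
Testing positive integers:
x = 1: LHS = 1³ - 3 = -2; -2 = -1 — FAILS  ← smallest positive counterexample

Answer: x = 1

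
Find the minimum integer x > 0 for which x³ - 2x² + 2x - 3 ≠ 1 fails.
Testing positive integers:
x = 1: LHS = 1³ - 2·1² + 2·1 - 3 = -2; -2 ≠ 1 — holds
x = 2: LHS = 2³ - 2·2² + 2·2 - 3 = 1; 1 ≠ 1 — FAILS  ← smallest positive counterexample

Answer: x = 2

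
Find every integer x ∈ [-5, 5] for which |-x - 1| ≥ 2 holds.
Holds for: {-5, -4, -3, 1, 2, 3, 4, 5}
Fails for: {-2, -1, 0}

Answer: {-5, -4, -3, 1, 2, 3, 4, 5}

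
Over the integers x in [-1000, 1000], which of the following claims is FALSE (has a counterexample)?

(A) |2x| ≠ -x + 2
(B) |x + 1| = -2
(A) x = -2: LHS = |2·(-2)| = |-4| = 4, RHS = -(-2) + 2 = 4; 4 ≠ 4 — FAILS
(B) x = 0: LHS = |0 + 1| = |1| = 1; 1 = -2 — FAILS

Answer: Both A and B are false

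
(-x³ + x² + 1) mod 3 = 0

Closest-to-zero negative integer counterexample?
Testing negative integers from -1 downward:
x = -1: LHS = (-(-1)³ + (-1)² + 1) mod 3 = 3 mod 3 = 0; 0 = 0 — holds
x = -2: LHS = (-(-2)³ + (-2)² + 1) mod 3 = 13 mod 3 = 1; 1 = 0 — FAILS  ← closest negative counterexample to 0

Answer: x = -2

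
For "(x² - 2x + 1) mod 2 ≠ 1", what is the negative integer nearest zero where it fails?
Testing negative integers from -1 downward:
x = -1: LHS = ((-1)² - 2·(-1) + 1) mod 2 = 4 mod 2 = 0; 0 ≠ 1 — holds
x = -2: LHS = ((-2)² - 2·(-2) + 1) mod 2 = 9 mod 2 = 1; 1 ≠ 1 — FAILS  ← closest negative counterexample to 0

Answer: x = -2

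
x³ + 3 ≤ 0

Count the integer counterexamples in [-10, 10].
Counterexamples in [-10, 10]: {-1, 0, 1, 2, 3, 4, 5, 6, 7, 8, 9, 10}.

Counting them gives 12 values.

Answer: 12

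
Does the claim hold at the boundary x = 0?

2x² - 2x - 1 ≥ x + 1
x = 0: LHS = 2·0² - 2·0 - 1 = -1, RHS = 0 + 1 = 1; -1 ≥ 1 — FAILS

The relation fails at x = 0, so x = 0 is a counterexample.

Answer: No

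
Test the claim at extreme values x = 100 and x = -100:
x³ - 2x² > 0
x = 100: LHS = 100³ - 2·100² = 980000; 980000 > 0 — holds
x = -100: LHS = (-100)³ - 2·(-100)² = -1020000; -1020000 > 0 — FAILS

Answer: Partially: holds for x = 100, fails for x = -100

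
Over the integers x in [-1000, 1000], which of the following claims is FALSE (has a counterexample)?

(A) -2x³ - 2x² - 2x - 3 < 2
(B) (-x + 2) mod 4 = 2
(A) x = -2: LHS = -2·(-2)³ - 2·(-2)² - 2·(-2) - 3 = 9; 9 < 2 — FAILS
(B) x = 1: LHS = (-1 + 2) mod 4 = 1 mod 4 = 1; 1 = 2 — FAILS

Answer: Both A and B are false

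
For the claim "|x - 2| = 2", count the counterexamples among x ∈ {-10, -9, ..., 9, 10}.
Counterexamples in [-10, 10]: {-10, -9, -8, -7, -6, -5, -4, -3, -2, -1, 1, 2, 3, 5, 6, 7, 8, 9, 10}.

Counting them gives 19 values.

Answer: 19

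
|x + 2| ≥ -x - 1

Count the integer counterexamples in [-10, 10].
Counterexamples in [-10, 10]: {-10, -9, -8, -7, -6, -5, -4, -3, -2}.

Counting them gives 9 values.

Answer: 9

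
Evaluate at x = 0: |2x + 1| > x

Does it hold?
x = 0: LHS = |2·0 + 1| = |1| = 1; 1 > 0 — holds

The relation is satisfied at x = 0.

Answer: Yes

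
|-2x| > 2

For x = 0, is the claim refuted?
Substitute x = 0 into the relation:
x = 0: LHS = |-2·0| = |0| = 0; 0 > 2 — FAILS

Since the claim fails at x = 0, this value is a counterexample.

Answer: Yes, x = 0 is a counterexample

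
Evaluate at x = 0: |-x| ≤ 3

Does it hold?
x = 0: LHS = |-0| = |0| = 0; 0 ≤ 3 — holds

The relation is satisfied at x = 0.

Answer: Yes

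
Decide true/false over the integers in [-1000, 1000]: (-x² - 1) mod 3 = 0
The claim fails at x = 0:
x = 0: LHS = (-0² - 1) mod 3 = (-1) mod 3 = 2; 2 = 0 — FAILS

Because a single integer refutes it, the statement is false.

Answer: False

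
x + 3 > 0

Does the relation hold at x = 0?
x = 0: LHS = 0 + 3 = 3; 3 > 0 — holds

The relation is satisfied at x = 0.

Answer: Yes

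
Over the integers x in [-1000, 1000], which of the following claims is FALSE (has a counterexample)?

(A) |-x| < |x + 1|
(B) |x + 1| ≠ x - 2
(A) x = -1: LHS = |-(-1)| = |1| = 1, RHS = |(-1) + 1| = |0| = 0; 1 < 0 — FAILS

(B) Over all integers in [-1000, 1000], LHS − RHS is always positive; it is smallest at x = 0, where it equals 3:
x = 0: LHS = |0 + 1| = |1| = 1, RHS = 0 - 2 = -2; 1 ≠ -2 — holds
At the ends of the range:
x = -1000: LHS = |(-1000) + 1| = |-999| = 999, RHS = (-1000) - 2 = -1002; 999 ≠ -1002 — holds
x = 1000: LHS = |1000 + 1| = |1001| = 1001, RHS = 1000 - 2 = 998; 1001 ≠ 998 — holds
Hence LHS − RHS is never 0, i.e. the two sides are never equal, so the relation holds for every integer in [-1000, 1000].

Only (A) has a counterexample.

Answer: A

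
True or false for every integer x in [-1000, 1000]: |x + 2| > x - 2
Over all integers in [-1000, 1000], LHS − RHS is smallest at x = 0, where it equals 4:
x = 0: LHS = |0 + 2| = |2| = 2, RHS = 0 - 2 = -2; 2 > -2 — holds
At the ends of the range:
x = -1000: LHS = |(-1000) + 2| = |-998| = 998, RHS = (-1000) - 2 = -1002; 998 > -1002 — holds
x = 1000: LHS = |1000 + 2| = |1002| = 1002, RHS = 1000 - 2 = 998; 1002 > 998 — holds
Hence LHS − RHS is never zero or negative, i.e. LHS > RHS throughout, so the relation holds for every integer in [-1000, 1000].

No counterexample exists.

Answer: True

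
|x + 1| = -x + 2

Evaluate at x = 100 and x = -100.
x = 100: LHS = |100 + 1| = |101| = 101, RHS = -100 + 2 = -98; 101 = -98 — FAILS
x = -100: LHS = |(-100) + 1| = |-99| = 99, RHS = -(-100) + 2 = 102; 99 = 102 — FAILS

Answer: No, fails for both x = 100 and x = -100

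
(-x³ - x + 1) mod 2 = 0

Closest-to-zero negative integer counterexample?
Testing negative integers from -1 downward:
x = -1: LHS = (-(-1)³ - (-1) + 1) mod 2 = 3 mod 2 = 1; 1 = 0 — FAILS  ← closest negative counterexample to 0

Answer: x = -1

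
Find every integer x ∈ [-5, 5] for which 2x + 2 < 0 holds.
Holds for: {-5, -4, -3, -2}
Fails for: {-1, 0, 1, 2, 3, 4, 5}

Answer: {-5, -4, -3, -2}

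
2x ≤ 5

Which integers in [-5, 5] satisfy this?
Holds for: {-5, -4, -3, -2, -1, 0, 1, 2}
Fails for: {3, 4, 5}

Answer: {-5, -4, -3, -2, -1, 0, 1, 2}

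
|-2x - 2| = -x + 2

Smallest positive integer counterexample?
Testing positive integers:
x = 1: LHS = |-2·1 - 2| = |-4| = 4, RHS = -1 + 2 = 1; 4 = 1 — FAILS  ← smallest positive counterexample

Answer: x = 1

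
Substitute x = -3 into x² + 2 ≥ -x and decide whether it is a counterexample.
Substitute x = -3 into the relation:
x = -3: LHS = (-3)² + 2 = 11, RHS = -(-3) = 3; 11 ≥ 3 — holds

The relation holds at x = -3, so it is not a counterexample.

Answer: No, x = -3 is not a counterexample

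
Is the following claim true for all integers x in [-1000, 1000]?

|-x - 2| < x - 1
The claim fails at x = 0:
x = 0: LHS = |-0 - 2| = |-2| = 2, RHS = 0 - 1 = -1; 2 < -1 — FAILS

Because a single integer refutes it, the statement is false.

Answer: False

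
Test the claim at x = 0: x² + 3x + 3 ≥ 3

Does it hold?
x = 0: LHS = 0² + 3·0 + 3 = 3; 3 ≥ 3 — holds

The relation is satisfied at x = 0.

Answer: Yes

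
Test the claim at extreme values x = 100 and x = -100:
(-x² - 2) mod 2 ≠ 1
x = 100: LHS = (-100² - 2) mod 2 = (-10002) mod 2 = 0; 0 ≠ 1 — holds
x = -100: LHS = (-(-100)² - 2) mod 2 = (-10002) mod 2 = 0; 0 ≠ 1 — holds

Answer: Yes, holds for both x = 100 and x = -100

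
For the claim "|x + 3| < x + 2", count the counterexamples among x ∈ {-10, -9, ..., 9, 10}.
Counterexamples in [-10, 10]: {-10, -9, -8, -7, -6, -5, -4, -3, -2, -1, 0, 1, 2, 3, 4, 5, 6, 7, 8, 9, 10}.

Counting them gives 21 values.

Answer: 21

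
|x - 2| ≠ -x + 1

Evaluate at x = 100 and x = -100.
x = 100: LHS = |100 - 2| = |98| = 98, RHS = -100 + 1 = -99; 98 ≠ -99 — holds
x = -100: LHS = |(-100) - 2| = |-102| = 102, RHS = -(-100) + 1 = 101; 102 ≠ 101 — holds

Answer: Yes, holds for both x = 100 and x = -100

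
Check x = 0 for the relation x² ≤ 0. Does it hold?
x = 0: LHS = 0² = 0; 0 ≤ 0 — holds

The relation is satisfied at x = 0.

Answer: Yes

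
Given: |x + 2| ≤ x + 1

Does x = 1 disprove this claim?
Substitute x = 1 into the relation:
x = 1: LHS = |1 + 2| = |3| = 3, RHS = 1 + 1 = 2; 3 ≤ 2 — FAILS

Since the claim fails at x = 1, this value is a counterexample.

Answer: Yes, x = 1 is a counterexample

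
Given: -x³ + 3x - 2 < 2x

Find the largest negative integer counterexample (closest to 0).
Testing negative integers from -1 downward:
x = -1: LHS = -(-1)³ + 3·(-1) - 2 = -4, RHS = 2·(-1) = -2; -4 < -2 — holds
x = -2: LHS = -(-2)³ + 3·(-2) - 2 = 0, RHS = 2·(-2) = -4; 0 < -4 — FAILS  ← closest negative counterexample to 0

Answer: x = -2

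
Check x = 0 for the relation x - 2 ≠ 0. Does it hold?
x = 0: LHS = 0 - 2 = -2; -2 ≠ 0 — holds

The relation is satisfied at x = 0.

Answer: Yes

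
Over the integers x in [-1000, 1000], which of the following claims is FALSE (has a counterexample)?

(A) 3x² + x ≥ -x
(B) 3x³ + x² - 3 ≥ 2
(A) Over all integers in [-1000, 1000], LHS − RHS is smallest at x = 0, where it equals 0:
x = 0: LHS = 3·0² + 0 = 0, RHS = -0 = 0; 0 ≥ 0 — holds
At the ends of the range:
x = -1000: LHS = 3·(-1000)² + (-1000) = 2999000, RHS = -(-1000) = 1000; 2999000 ≥ 1000 — holds
x = 1000: LHS = 3·1000² + 1000 = 3001000; 3001000 ≥ -1000 — holds
Hence LHS − RHS is never negative, i.e. LHS ≥ RHS throughout, so the relation holds for every integer in [-1000, 1000].

(B) x = 0: LHS = 3·0³ + 0² - 3 = -3; -3 ≥ 2 — FAILS

Only (B) has a counterexample.

Answer: B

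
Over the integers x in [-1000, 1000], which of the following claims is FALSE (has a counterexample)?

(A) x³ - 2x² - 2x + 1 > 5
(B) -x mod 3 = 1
(A) x = 0: LHS = 0³ - 2·0² - 2·0 + 1 = 1; 1 > 5 — FAILS
(B) x = 0: LHS = (-0) mod 3 = 0 mod 3 = 0; 0 = 1 — FAILS

Answer: Both A and B are false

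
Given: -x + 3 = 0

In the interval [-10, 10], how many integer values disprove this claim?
Counterexamples in [-10, 10]: {-10, -9, -8, -7, -6, -5, -4, -3, -2, -1, 0, 1, 2, 4, 5, 6, 7, 8, 9, 10}.

Counting them gives 20 values.

Answer: 20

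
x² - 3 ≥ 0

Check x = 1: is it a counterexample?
Substitute x = 1 into the relation:
x = 1: LHS = 1² - 3 = -2; -2 ≥ 0 — FAILS

Since the claim fails at x = 1, this value is a counterexample.

Answer: Yes, x = 1 is a counterexample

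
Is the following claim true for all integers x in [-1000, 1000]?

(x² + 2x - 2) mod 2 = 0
The claim fails at x = 1:
x = 1: LHS = (1² + 2·1 - 2) mod 2 = 1 mod 2 = 1; 1 = 0 — FAILS

Because a single integer refutes it, the statement is false.

Answer: False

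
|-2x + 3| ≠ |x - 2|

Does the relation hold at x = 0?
x = 0: LHS = |-2·0 + 3| = |3| = 3, RHS = |0 - 2| = |-2| = 2; 3 ≠ 2 — holds

The relation is satisfied at x = 0.

Answer: Yes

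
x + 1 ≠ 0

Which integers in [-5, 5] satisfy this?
Holds for: {-5, -4, -3, -2, 0, 1, 2, 3, 4, 5}
Fails for: {-1}

Answer: {-5, -4, -3, -2, 0, 1, 2, 3, 4, 5}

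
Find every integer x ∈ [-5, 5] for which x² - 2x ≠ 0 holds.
Holds for: {-5, -4, -3, -2, -1, 1, 3, 4, 5}
Fails for: {0, 2}

Answer: {-5, -4, -3, -2, -1, 1, 3, 4, 5}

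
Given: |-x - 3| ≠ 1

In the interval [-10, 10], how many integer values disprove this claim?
Counterexamples in [-10, 10]: {-4, -2}.

Counting them gives 2 values.

Answer: 2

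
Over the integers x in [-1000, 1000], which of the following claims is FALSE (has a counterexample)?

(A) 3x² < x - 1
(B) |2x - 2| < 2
(A) x = 0: LHS = 3·0² = 0, RHS = 0 - 1 = -1; 0 < -1 — FAILS
(B) x = 0: LHS = |2·0 - 2| = |-2| = 2; 2 < 2 — FAILS

Answer: Both A and B are false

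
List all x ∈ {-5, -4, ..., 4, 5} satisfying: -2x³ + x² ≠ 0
Holds for: {-5, -4, -3, -2, -1, 1, 2, 3, 4, 5}
Fails for: {0}

Answer: {-5, -4, -3, -2, -1, 1, 2, 3, 4, 5}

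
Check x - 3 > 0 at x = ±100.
x = 100: LHS = 100 - 3 = 97; 97 > 0 — holds
x = -100: LHS = (-100) - 3 = -103; -103 > 0 — FAILS

Answer: Partially: holds for x = 100, fails for x = -100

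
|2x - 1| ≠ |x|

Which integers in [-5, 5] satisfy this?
Holds for: {-5, -4, -3, -2, -1, 0, 2, 3, 4, 5}
Fails for: {1}

Answer: {-5, -4, -3, -2, -1, 0, 2, 3, 4, 5}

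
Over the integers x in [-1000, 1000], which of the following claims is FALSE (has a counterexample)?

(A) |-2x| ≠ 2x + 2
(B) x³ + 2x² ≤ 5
(A) Track d = LHS − RHS over the integers in [-1000, 1000]. Equality would need d = 0, but d changes sign only between consecutive integers, jumping over 0:
x = -1: LHS = |-2·(-1)| = |2| = 2, RHS = 2·(-1) + 2 = 0; 2 ≠ 0 — holds  (d = 2)
x = 0: LHS = |-2·0| = |0| = 0, RHS = 2·0 + 2 = 2; 0 ≠ 2 — holds  (d = -2)
Away from these crossings d keeps a constant sign, and checking every integer in [-1000, 1000] confirms d ≠ 0 throughout. Hence the two sides are never equal, so the relation holds for every integer in [-1000, 1000].

(B) x = 2: LHS = 2³ + 2·2² = 16; 16 ≤ 5 — FAILS

Only (B) has a counterexample.

Answer: B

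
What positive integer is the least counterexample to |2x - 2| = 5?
Testing positive integers:
x = 1: LHS = |2·1 - 2| = |0| = 0; 0 = 5 — FAILS  ← smallest positive counterexample

Answer: x = 1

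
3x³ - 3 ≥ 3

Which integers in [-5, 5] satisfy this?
Holds for: {2, 3, 4, 5}
Fails for: {-5, -4, -3, -2, -1, 0, 1}

Answer: {2, 3, 4, 5}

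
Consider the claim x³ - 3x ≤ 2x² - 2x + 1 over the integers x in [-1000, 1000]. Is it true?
The claim fails at x = 3:
x = 3: LHS = 3³ - 3·3 = 18, RHS = 2·3² - 2·3 + 1 = 13; 18 ≤ 13 — FAILS

Because a single integer refutes it, the statement is false.

Answer: False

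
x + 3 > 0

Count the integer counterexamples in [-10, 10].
Counterexamples in [-10, 10]: {-10, -9, -8, -7, -6, -5, -4, -3}.

Counting them gives 8 values.

Answer: 8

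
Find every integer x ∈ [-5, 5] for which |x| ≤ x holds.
Holds for: {0, 1, 2, 3, 4, 5}
Fails for: {-5, -4, -3, -2, -1}

Answer: {0, 1, 2, 3, 4, 5}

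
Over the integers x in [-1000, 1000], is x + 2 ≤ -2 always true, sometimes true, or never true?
Holds at x = -4: LHS = (-4) + 2 = -2; -2 ≤ -2 — holds
Fails at x = 0: LHS = 0 + 2 = 2; 2 ≤ -2 — FAILS
It is satisfied by some integers in the range but not all.

Answer: Sometimes true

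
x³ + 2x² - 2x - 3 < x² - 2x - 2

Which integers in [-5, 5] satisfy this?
Holds for: {-5, -4, -3, -2, -1, 0}
Fails for: {1, 2, 3, 4, 5}

Answer: {-5, -4, -3, -2, -1, 0}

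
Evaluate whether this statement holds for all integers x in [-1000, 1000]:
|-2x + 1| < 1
The claim fails at x = 0:
x = 0: LHS = |-2·0 + 1| = |1| = 1; 1 < 1 — FAILS

Because a single integer refutes it, the statement is false.

Answer: False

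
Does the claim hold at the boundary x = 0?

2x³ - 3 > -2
x = 0: LHS = 2·0³ - 3 = -3; -3 > -2 — FAILS

The relation fails at x = 0, so x = 0 is a counterexample.

Answer: No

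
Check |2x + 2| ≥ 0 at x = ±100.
x = 100: LHS = |2·100 + 2| = |202| = 202; 202 ≥ 0 — holds
x = -100: LHS = |2·(-100) + 2| = |-198| = 198; 198 ≥ 0 — holds

Answer: Yes, holds for both x = 100 and x = -100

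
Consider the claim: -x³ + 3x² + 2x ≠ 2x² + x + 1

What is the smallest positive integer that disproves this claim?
Testing positive integers:
x = 1: LHS = -1³ + 3·1² + 2·1 = 4, RHS = 2·1² + 1 + 1 = 4; 4 ≠ 4 — FAILS  ← smallest positive counterexample

Answer: x = 1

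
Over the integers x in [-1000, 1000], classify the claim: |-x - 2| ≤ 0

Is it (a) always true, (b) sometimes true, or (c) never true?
Holds at x = -2: LHS = |-(-2) - 2| = |0| = 0; 0 ≤ 0 — holds
Fails at x = 0: LHS = |-0 - 2| = |-2| = 2; 2 ≤ 0 — FAILS
It is satisfied by some integers in the range but not all.

Answer: Sometimes true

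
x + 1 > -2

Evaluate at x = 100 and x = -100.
x = 100: LHS = 100 + 1 = 101; 101 > -2 — holds
x = -100: LHS = (-100) + 1 = -99; -99 > -2 — FAILS

Answer: Partially: holds for x = 100, fails for x = -100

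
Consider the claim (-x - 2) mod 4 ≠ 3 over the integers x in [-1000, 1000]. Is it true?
The claim fails at x = -1:
x = -1: LHS = (-(-1) - 2) mod 4 = (-1) mod 4 = 3; 3 ≠ 3 — FAILS

Because a single integer refutes it, the statement is false.

Answer: False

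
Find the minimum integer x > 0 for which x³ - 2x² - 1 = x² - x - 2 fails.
Testing positive integers:
x = 1: LHS = 1³ - 2·1² - 1 = -2, RHS = 1² - 1 - 2 = -2; -2 = -2 — holds
x = 2: LHS = 2³ - 2·2² - 1 = -1, RHS = 2² - 2 - 2 = 0; -1 = 0 — FAILS  ← smallest positive counterexample

Answer: x = 2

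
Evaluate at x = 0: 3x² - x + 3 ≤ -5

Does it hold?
x = 0: LHS = 3·0² - 0 + 3 = 3; 3 ≤ -5 — FAILS

The relation fails at x = 0, so x = 0 is a counterexample.

Answer: No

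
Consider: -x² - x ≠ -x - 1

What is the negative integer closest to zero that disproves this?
Testing negative integers from -1 downward:
x = -1: LHS = -(-1)² - (-1) = 0, RHS = -(-1) - 1 = 0; 0 ≠ 0 — FAILS  ← closest negative counterexample to 0

Answer: x = -1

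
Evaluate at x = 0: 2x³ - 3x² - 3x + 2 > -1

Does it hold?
x = 0: LHS = 2·0³ - 3·0² - 3·0 + 2 = 2; 2 > -1 — holds

The relation is satisfied at x = 0.

Answer: Yes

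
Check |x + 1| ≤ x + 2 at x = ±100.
x = 100: LHS = |100 + 1| = |101| = 101, RHS = 100 + 2 = 102; 101 ≤ 102 — holds
x = -100: LHS = |(-100) + 1| = |-99| = 99, RHS = (-100) + 2 = -98; 99 ≤ -98 — FAILS

Answer: Partially: holds for x = 100, fails for x = -100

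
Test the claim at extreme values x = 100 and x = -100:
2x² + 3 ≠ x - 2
x = 100: LHS = 2·100² + 3 = 20003, RHS = 100 - 2 = 98; 20003 ≠ 98 — holds
x = -100: LHS = 2·(-100)² + 3 = 20003, RHS = (-100) - 2 = -102; 20003 ≠ -102 — holds

Answer: Yes, holds for both x = 100 and x = -100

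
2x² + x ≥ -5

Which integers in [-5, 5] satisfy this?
Over all integers in [-5, 5], LHS − RHS is smallest at x = 0, where it equals 5:
x = 0: LHS = 2·0² + 0 = 0; 0 ≥ -5 — holds
At the ends of the range:
x = -5: LHS = 2·(-5)² + (-5) = 45; 45 ≥ -5 — holds
x = 5: LHS = 2·5² + 5 = 55; 55 ≥ -5 — holds
Hence LHS − RHS is never negative, i.e. LHS ≥ RHS throughout, so the relation holds for every integer in [-5, 5].

Answer: All integers in [-5, 5]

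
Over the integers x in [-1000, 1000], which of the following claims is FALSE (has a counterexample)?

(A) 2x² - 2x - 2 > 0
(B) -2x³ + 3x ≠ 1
(A) x = 0: LHS = 2·0² - 2·0 - 2 = -2; -2 > 0 — FAILS
(B) x = 1: LHS = -2·1³ + 3·1 = 1; 1 ≠ 1 — FAILS

Answer: Both A and B are false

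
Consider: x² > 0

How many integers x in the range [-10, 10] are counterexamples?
Counterexamples in [-10, 10]: {0}.

Counting them gives 1 values.

Answer: 1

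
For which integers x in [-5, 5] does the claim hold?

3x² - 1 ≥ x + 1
Holds for: {-5, -4, -3, -2, -1, 1, 2, 3, 4, 5}
Fails for: {0}

Answer: {-5, -4, -3, -2, -1, 1, 2, 3, 4, 5}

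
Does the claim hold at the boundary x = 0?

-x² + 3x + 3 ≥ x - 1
x = 0: LHS = -0² + 3·0 + 3 = 3, RHS = 0 - 1 = -1; 3 ≥ -1 — holds

The relation is satisfied at x = 0.

Answer: Yes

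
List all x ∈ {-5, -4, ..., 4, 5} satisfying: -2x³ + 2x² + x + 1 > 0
Holds for: {-5, -4, -3, -2, -1, 0, 1}
Fails for: {2, 3, 4, 5}

Answer: {-5, -4, -3, -2, -1, 0, 1}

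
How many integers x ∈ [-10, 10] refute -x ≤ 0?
Counterexamples in [-10, 10]: {-10, -9, -8, -7, -6, -5, -4, -3, -2, -1}.

Counting them gives 10 values.

Answer: 10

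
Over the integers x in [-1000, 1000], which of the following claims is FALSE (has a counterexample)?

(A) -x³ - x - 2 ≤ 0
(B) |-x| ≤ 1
(A) x = -2: LHS = -(-2)³ - (-2) - 2 = 8; 8 ≤ 0 — FAILS
(B) x = 2: LHS = |-2| = 2; 2 ≤ 1 — FAILS

Answer: Both A and B are false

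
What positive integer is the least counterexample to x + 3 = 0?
Testing positive integers:
x = 1: LHS = 1 + 3 = 4; 4 = 0 — FAILS  ← smallest positive counterexample

Answer: x = 1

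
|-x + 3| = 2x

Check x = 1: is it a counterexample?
Substitute x = 1 into the relation:
x = 1: LHS = |-1 + 3| = |2| = 2, RHS = 2·1 = 2; 2 = 2 — holds

The claim holds here, so x = 1 is not a counterexample. (A counterexample exists elsewhere, e.g. x = 0.)

Answer: No, x = 1 is not a counterexample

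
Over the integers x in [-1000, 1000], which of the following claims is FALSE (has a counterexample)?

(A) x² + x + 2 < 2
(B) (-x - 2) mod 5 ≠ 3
(A) x = 0: LHS = 0² + 0 + 2 = 2; 2 < 2 — FAILS
(B) x = 0: LHS = (-0 - 2) mod 5 = (-2) mod 5 = 3; 3 ≠ 3 — FAILS

Answer: Both A and B are false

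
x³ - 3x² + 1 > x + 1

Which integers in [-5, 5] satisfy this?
Holds for: {4, 5}
Fails for: {-5, -4, -3, -2, -1, 0, 1, 2, 3}

Answer: {4, 5}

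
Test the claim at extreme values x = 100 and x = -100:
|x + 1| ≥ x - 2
x = 100: LHS = |100 + 1| = |101| = 101, RHS = 100 - 2 = 98; 101 ≥ 98 — holds
x = -100: LHS = |(-100) + 1| = |-99| = 99, RHS = (-100) - 2 = -102; 99 ≥ -102 — holds

Answer: Yes, holds for both x = 100 and x = -100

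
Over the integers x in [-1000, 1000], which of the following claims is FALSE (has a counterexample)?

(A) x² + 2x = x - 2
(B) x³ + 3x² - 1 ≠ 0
(A) x = 0: LHS = 0² + 2·0 = 0, RHS = 0 - 2 = -2; 0 = -2 — FAILS

(B) Track d = LHS − RHS over the integers in [-1000, 1000]. Equality would need d = 0, but d changes sign only between consecutive integers, jumping over 0:
x = -3: LHS = (-3)³ + 3·(-3)² - 1 = -1; -1 ≠ 0 — holds  (d = -1)
x = -2: LHS = (-2)³ + 3·(-2)² - 1 = 3; 3 ≠ 0 — holds  (d = 3)
x = -1: LHS = (-1)³ + 3·(-1)² - 1 = 1; 1 ≠ 0 — holds  (d = 1)
x = 0: LHS = 0³ + 3·0² - 1 = -1; -1 ≠ 0 — holds  (d = -1)
x = 0: LHS = 0³ + 3·0² - 1 = -1; -1 ≠ 0 — holds  (d = -1)
x = 1: LHS = 1³ + 3·1² - 1 = 3; 3 ≠ 0 — holds  (d = 3)
Away from these crossings d keeps a constant sign, and checking every integer in [-1000, 1000] confirms d ≠ 0 throughout. Hence the two sides are never equal, so the relation holds for every integer in [-1000, 1000].

Only (A) has a counterexample.

Answer: A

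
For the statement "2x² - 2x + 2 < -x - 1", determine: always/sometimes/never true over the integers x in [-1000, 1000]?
Over all integers in [-1000, 1000], LHS − RHS is smallest at x = 0, where it equals 3:
x = 0: LHS = 2·0² - 2·0 + 2 = 2, RHS = -0 - 1 = -1; 2 < -1 — FAILS
At the ends of the range:
x = -1000: LHS = 2·(-1000)² - 2·(-1000) + 2 = 2002002, RHS = -(-1000) - 1 = 999; 2002002 < 999 — FAILS
x = 1000: LHS = 2·1000² - 2·1000 + 2 = 1998002, RHS = -1000 - 1 = -1001; 1998002 < -1001 — FAILS
Hence LHS − RHS is never negative, i.e. LHS ≥ RHS throughout, so the claimed relation (<) fails for every integer in [-1000, 1000].

No integer in the range satisfies it.

Answer: Never true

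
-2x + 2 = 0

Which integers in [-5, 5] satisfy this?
Holds for: {1}
Fails for: {-5, -4, -3, -2, -1, 0, 2, 3, 4, 5}

Answer: {1}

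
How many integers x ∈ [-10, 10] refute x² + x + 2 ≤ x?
Counterexamples in [-10, 10]: {-10, -9, -8, -7, -6, -5, -4, -3, -2, -1, 0, 1, 2, 3, 4, 5, 6, 7, 8, 9, 10}.

Counting them gives 21 values.

Answer: 21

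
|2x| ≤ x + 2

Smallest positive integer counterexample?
Testing positive integers:
x = 1: LHS = |2·1| = |2| = 2, RHS = 1 + 2 = 3; 2 ≤ 3 — holds
x = 2: LHS = |2·2| = |4| = 4, RHS = 2 + 2 = 4; 4 ≤ 4 — holds
x = 3: LHS = |2·3| = |6| = 6, RHS = 3 + 2 = 5; 6 ≤ 5 — FAILS  ← smallest positive counterexample

Answer: x = 3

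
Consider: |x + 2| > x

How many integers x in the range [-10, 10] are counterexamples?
Over all integers in [-10, 10], LHS − RHS is smallest at x = 0, where it equals 2:
x = 0: LHS = |0 + 2| = |2| = 2; 2 > 0 — holds
At the ends of the range:
x = -10: LHS = |(-10) + 2| = |-8| = 8; 8 > -10 — holds
x = 10: LHS = |10 + 2| = |12| = 12; 12 > 10 — holds
Hence LHS − RHS is never zero or negative, i.e. LHS > RHS throughout, so the relation holds for every integer in [-10, 10].

No counterexample appears in that range.

Answer: 0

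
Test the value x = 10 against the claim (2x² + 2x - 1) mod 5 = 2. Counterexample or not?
Substitute x = 10 into the relation:
x = 10: LHS = (2·10² + 2·10 - 1) mod 5 = 219 mod 5 = 4; 4 = 2 — FAILS

Since the claim fails at x = 10, this value is a counterexample.

Answer: Yes, x = 10 is a counterexample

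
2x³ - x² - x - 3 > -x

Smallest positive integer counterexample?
Testing positive integers:
x = 1: LHS = 2·1³ - 1² - 1 - 3 = -3; -3 > -1 — FAILS  ← smallest positive counterexample

Answer: x = 1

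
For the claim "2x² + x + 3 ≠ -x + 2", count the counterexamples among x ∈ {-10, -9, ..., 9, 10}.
Over all integers in [-10, 10], LHS − RHS is always positive; it is smallest at x = 0, where it equals 1:
x = 0: LHS = 2·0² + 0 + 3 = 3, RHS = -0 + 2 = 2; 3 ≠ 2 — holds
At the ends of the range:
x = -10: LHS = 2·(-10)² + (-10) + 3 = 193, RHS = -(-10) + 2 = 12; 193 ≠ 12 — holds
x = 10: LHS = 2·10² + 10 + 3 = 213, RHS = -10 + 2 = -8; 213 ≠ -8 — holds
Hence LHS − RHS is never 0, i.e. the two sides are never equal, so the relation holds for every integer in [-10, 10].

No counterexample appears in that range.

Answer: 0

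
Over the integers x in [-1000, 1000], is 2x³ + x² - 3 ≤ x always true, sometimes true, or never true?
Holds at x = 0: LHS = 2·0³ + 0² - 3 = -3; -3 ≤ 0 — holds
Fails at x = 2: LHS = 2·2³ + 2² - 3 = 17; 17 ≤ 2 — FAILS
It is satisfied by some integers in the range but not all.

Answer: Sometimes true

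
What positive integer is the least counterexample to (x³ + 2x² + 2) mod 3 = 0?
Testing positive integers:
x = 1: LHS = (1³ + 2·1² + 2) mod 3 = 5 mod 3 = 2; 2 = 0 — FAILS  ← smallest positive counterexample

Answer: x = 1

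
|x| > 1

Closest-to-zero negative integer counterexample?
Testing negative integers from -1 downward:
x = -1: LHS = |-1| = 1; 1 > 1 — FAILS  ← closest negative counterexample to 0

Answer: x = -1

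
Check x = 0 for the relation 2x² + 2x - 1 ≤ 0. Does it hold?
x = 0: LHS = 2·0² + 2·0 - 1 = -1; -1 ≤ 0 — holds

The relation is satisfied at x = 0.

Answer: Yes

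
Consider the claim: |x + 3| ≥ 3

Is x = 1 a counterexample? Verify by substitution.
Substitute x = 1 into the relation:
x = 1: LHS = |1 + 3| = |4| = 4; 4 ≥ 3 — holds

The claim holds here, so x = 1 is not a counterexample. (A counterexample exists elsewhere, e.g. x = -1.)

Answer: No, x = 1 is not a counterexample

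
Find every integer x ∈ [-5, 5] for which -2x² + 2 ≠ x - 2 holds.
Track d = LHS − RHS over the integers in [-5, 5]. Equality would need d = 0, but d changes sign only between consecutive integers, jumping over 0:
x = -2: LHS = -2·(-2)² + 2 = -6, RHS = (-2) - 2 = -4; -6 ≠ -4 — holds  (d = -2)
x = -1: LHS = -2·(-1)² + 2 = 0, RHS = (-1) - 2 = -3; 0 ≠ -3 — holds  (d = 3)
x = 1: LHS = -2·1² + 2 = 0, RHS = 1 - 2 = -1; 0 ≠ -1 — holds  (d = 1)
x = 2: LHS = -2·2² + 2 = -6, RHS = 2 - 2 = 0; -6 ≠ 0 — holds  (d = -6)
Away from these crossings d keeps a constant sign, and checking every integer in [-5, 5] confirms d ≠ 0 throughout. Hence the two sides are never equal, so the relation holds for every integer in [-5, 5].

Answer: All integers in [-5, 5]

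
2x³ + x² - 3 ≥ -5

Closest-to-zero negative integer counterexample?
Testing negative integers from -1 downward:
x = -1: LHS = 2·(-1)³ + (-1)² - 3 = -4; -4 ≥ -5 — holds
x = -2: LHS = 2·(-2)³ + (-2)² - 3 = -15; -15 ≥ -5 — FAILS  ← closest negative counterexample to 0

Answer: x = -2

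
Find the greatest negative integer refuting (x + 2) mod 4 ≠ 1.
Testing negative integers from -1 downward:
x = -1: LHS = ((-1) + 2) mod 4 = 1 mod 4 = 1; 1 ≠ 1 — FAILS  ← closest negative counterexample to 0

Answer: x = -1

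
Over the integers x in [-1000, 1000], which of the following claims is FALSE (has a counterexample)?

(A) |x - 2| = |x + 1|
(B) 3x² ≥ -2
(A) x = 0: LHS = |0 - 2| = |-2| = 2, RHS = |0 + 1| = |1| = 1; 2 = 1 — FAILS

(B) Over all integers in [-1000, 1000], LHS − RHS is smallest at x = 0, where it equals 2:
x = 0: LHS = 3·0² = 0; 0 ≥ -2 — holds
At the ends of the range:
x = -1000: LHS = 3·(-1000)² = 3000000; 3000000 ≥ -2 — holds
x = 1000: LHS = 3·1000² = 3000000; 3000000 ≥ -2 — holds
Hence LHS − RHS is never negative, i.e. LHS ≥ RHS throughout, so the relation holds for every integer in [-1000, 1000].

Only (A) has a counterexample.

Answer: A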